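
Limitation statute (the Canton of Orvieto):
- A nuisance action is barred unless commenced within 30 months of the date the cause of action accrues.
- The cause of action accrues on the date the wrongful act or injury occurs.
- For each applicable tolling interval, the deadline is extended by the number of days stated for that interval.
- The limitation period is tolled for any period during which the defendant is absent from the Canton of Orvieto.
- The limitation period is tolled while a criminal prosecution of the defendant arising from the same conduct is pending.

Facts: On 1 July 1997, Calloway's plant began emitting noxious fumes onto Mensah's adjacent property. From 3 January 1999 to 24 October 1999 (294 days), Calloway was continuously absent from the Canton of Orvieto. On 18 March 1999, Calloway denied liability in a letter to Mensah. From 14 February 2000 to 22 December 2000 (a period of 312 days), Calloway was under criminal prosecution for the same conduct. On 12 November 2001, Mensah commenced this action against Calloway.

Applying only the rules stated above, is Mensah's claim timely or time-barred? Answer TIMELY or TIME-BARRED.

TIME-BARRED

The cause of action accrued on 1 July 1997, the date of the act.
The untolled deadline — 30 months after 1 July 1997 — is 1 January 2000.
Because the defendant's absence from the jurisdiction ran from 3 January 1999 to 24 October 1999, the deadline is extended by 294 days to 21 October 2000.
The period was tolled for 312 days by the pending criminal prosecution (14 February 2000 to 22 December 2000), pushing the deadline to 29 August 2001.
Nothing else in the chronology tolls or restarts the period.
Mensah filed on 12 November 2001, after the 29 August 2001 deadline, so the action is time-barred.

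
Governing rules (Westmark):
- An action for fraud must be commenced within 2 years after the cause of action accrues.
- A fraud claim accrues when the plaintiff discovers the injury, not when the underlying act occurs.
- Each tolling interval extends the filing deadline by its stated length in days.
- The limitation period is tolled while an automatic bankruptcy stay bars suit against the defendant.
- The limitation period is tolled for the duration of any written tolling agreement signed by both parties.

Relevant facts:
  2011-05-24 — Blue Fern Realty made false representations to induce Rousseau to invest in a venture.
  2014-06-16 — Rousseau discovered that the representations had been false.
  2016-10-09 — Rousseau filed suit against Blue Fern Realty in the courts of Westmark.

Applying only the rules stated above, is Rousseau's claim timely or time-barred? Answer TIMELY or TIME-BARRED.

Accrual is tied to discovery, so the period began on 2014-06-16 rather than on 2011-05-24 when the act occurred.
The untolled deadline — 2 years after 2014-06-16 — is 2016-06-16.
Filing on 2016-10-09 missed the 2016-06-16 deadline — the action is time-barred.

TIME-BARRED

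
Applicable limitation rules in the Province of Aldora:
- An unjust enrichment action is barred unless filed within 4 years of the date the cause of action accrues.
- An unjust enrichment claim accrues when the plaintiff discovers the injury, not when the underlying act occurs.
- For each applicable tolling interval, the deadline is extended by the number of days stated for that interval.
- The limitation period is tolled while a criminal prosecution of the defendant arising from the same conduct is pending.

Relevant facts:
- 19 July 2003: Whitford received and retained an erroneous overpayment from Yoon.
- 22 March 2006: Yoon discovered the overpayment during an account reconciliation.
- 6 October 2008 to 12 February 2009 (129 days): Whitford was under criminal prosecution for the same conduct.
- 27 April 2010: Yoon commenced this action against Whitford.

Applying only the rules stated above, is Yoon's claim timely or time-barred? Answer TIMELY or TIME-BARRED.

TIMELY

The claim did not accrue until Yoon discovered the injury on 22 March 2006; the 19 July 2003 act date does not start the clock under the stated rule.
The untolled deadline — 4 years after 22 March 2006 — is 22 March 2010.
The pending criminal prosecution from 6 October 2008 to 12 February 2009 tolled the period for 129 days, extending the deadline to 29 July 2010.
The 27 April 2010 filing precedes the 29 July 2010 deadline; the claim is timely.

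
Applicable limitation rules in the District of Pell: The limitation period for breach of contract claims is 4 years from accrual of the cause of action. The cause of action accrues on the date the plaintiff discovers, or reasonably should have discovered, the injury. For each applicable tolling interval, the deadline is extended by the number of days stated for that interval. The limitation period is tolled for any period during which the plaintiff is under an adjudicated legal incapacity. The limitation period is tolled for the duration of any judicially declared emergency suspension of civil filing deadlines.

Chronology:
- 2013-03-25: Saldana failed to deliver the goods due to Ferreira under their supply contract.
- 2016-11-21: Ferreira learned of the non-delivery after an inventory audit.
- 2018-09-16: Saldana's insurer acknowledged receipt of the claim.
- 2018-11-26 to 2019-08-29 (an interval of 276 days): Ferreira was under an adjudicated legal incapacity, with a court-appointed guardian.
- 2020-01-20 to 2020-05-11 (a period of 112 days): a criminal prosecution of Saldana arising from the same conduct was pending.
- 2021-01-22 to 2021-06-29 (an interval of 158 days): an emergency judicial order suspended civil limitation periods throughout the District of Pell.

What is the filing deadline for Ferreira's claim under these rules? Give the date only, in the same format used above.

Under the discovery rule, the claim accrued on 2016-11-21, when Ferreira discovered the injury — not on the 2013-03-25 date of the underlying act.
Adding the 4 years base period to 2016-11-21 gives a deadline of 2020-11-21, before any tolling.
The period was tolled for 276 days by the plaintiff's legal incapacity (2018-11-26 to 2019-08-29), pushing the deadline to 2021-08-24.
Because the emergency suspension of filing deadlines ran from 2021-01-22 to 2021-06-29, the deadline is extended by 158 days to 2022-01-29.
The pending criminal prosecution from 2020-01-20 to 2020-05-11 does not toll the period, because no stated rule makes a criminal prosecution a tolling event.
Nothing else in the chronology tolls or restarts the period.

2022-01-29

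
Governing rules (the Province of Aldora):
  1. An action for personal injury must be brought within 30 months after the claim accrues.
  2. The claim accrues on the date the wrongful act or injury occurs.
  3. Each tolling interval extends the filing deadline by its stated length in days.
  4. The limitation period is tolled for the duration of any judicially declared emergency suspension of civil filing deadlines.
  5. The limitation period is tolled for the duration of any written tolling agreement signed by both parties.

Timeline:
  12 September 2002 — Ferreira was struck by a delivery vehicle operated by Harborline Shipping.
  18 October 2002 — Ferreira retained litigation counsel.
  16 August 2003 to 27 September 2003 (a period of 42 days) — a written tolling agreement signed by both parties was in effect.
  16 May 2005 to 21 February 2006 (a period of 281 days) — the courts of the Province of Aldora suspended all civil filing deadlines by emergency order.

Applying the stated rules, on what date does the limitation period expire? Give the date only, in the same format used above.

23 April 2005

The claim accrued on 12 September 2002, the date of the act.
The untolled deadline — 30 months after 12 September 2002 — is 12 March 2005.
Because the written tolling agreement ran from 16 August 2003 to 27 September 2003, the deadline is extended by 42 days to 23 April 2005.
The emergency suspension of filing deadlines starting 16 May 2005 came too late — the period had run on 23 April 2005 — and so does not extend the deadline.
None of the other events listed affects the running of the period under the stated rules.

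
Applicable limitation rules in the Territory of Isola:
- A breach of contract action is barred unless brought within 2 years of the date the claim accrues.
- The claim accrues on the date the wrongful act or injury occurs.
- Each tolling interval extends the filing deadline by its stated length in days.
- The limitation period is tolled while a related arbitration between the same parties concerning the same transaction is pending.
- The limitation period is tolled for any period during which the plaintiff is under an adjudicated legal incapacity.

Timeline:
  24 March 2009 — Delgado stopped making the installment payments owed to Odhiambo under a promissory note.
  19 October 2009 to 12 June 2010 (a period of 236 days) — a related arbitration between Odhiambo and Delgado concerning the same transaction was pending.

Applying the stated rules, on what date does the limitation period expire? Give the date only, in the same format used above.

15 November 2011

The claim accrued on 24 March 2009, the date of the act.
The untolled deadline — 2 years after 24 March 2009 — is 24 March 2011.
The pending related arbitration from 19 October 2009 to 12 June 2010 tolled the period for 236 days, extending the deadline to 15 November 2011.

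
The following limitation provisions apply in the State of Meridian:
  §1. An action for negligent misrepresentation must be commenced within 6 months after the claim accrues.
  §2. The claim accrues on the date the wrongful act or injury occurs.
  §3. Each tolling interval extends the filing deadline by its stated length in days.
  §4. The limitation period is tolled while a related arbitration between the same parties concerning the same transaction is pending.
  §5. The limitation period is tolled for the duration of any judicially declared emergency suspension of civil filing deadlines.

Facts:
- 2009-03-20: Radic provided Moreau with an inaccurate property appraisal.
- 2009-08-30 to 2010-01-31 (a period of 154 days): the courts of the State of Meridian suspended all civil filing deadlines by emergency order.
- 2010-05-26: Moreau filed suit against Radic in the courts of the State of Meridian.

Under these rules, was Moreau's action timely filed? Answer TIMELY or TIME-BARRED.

The claim accrued on 2009-03-20, the date of the act.
The untolled deadline — 6 months after 2009-03-20 — is 2009-09-20.
The period was tolled for 154 days by the emergency suspension of filing deadlines (2009-08-30 to 2010-01-31), pushing the deadline to 2010-02-21.
The 2010-05-26 filing falls after the 2010-02-21 deadline; the claim is time-barred.

TIME-BARRED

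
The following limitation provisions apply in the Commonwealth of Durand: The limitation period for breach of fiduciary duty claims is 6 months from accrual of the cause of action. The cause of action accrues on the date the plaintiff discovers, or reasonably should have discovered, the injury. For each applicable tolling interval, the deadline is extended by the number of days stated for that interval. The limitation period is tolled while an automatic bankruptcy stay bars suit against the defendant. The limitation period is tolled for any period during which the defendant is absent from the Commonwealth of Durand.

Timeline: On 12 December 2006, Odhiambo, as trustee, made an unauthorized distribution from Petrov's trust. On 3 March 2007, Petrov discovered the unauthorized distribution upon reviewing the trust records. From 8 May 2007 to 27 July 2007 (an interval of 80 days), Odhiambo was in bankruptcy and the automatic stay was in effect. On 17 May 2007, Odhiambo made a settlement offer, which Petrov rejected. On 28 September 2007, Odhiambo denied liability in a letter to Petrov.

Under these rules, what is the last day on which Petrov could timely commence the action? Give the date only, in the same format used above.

Accrual is tied to discovery, so the period began on 3 March 2007 rather than on 12 December 2006 when the act occurred.
The untolled deadline — 6 months after 3 March 2007 — is 3 September 2007.
Because the automatic bankruptcy stay ran from 8 May 2007 to 27 July 2007, the deadline is extended by 80 days to 22 November 2007.
None of the other events listed affects the running of the period under the stated rules.

22 November 2007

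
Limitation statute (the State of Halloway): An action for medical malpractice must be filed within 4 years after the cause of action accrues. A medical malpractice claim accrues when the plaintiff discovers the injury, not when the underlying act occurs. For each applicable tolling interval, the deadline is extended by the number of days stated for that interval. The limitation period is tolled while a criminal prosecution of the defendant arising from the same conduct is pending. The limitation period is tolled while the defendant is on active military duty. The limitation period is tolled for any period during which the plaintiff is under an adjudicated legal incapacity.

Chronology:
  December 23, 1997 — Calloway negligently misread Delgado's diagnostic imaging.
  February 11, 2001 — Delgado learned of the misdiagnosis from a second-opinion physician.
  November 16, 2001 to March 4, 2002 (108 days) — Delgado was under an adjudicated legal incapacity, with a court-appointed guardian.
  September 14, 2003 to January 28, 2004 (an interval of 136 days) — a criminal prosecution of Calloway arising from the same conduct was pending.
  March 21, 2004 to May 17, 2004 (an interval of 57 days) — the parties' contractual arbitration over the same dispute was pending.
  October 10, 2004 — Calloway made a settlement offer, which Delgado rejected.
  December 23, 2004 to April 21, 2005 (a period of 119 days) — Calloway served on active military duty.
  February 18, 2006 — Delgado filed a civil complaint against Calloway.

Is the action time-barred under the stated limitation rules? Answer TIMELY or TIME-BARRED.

Accrual is tied to discovery, so the period began on February 11, 2001 rather than on December 23, 1997 when the act occurred.
4 years from February 11, 2001 is February 11, 2005.
Because the plaintiff's legal incapacity ran from November 16, 2001 to March 4, 2002, the deadline is extended by 108 days to May 30, 2005.
Because the pending criminal prosecution ran from September 14, 2003 to January 28, 2004, the deadline is extended by 136 days to October 13, 2005.
The period was tolled for 119 days by the defendant's active military service (December 23, 2004 to April 21, 2005), pushing the deadline to February 9, 2006.
The pending related arbitration from March 21, 2004 to May 17, 2004 does not toll the period, because no stated rule makes a pending arbitration a tolling event.
None of the other events listed affects the running of the period under the stated rules.
The February 18, 2006 filing falls after the February 9, 2006 deadline; the claim is time-barred.

TIME-BARRED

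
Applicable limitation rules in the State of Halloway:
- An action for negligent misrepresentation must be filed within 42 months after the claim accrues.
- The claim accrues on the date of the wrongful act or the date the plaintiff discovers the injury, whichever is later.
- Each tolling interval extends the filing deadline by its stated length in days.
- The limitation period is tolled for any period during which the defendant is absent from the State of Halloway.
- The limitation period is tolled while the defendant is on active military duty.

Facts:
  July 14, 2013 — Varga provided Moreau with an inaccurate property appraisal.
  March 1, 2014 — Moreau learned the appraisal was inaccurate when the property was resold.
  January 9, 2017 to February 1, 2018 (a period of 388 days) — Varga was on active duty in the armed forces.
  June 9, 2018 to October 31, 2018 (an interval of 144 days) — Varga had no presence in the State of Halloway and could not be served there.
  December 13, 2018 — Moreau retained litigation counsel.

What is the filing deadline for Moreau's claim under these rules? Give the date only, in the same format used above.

February 15, 2019

The claim accrued on March 1, 2014 — the later of the July 14, 2013 act and the March 1, 2014 discovery.
Adding the 42 months base period to March 1, 2014 gives a deadline of September 1, 2017, before any tolling.
Because the defendant's active military service ran from January 9, 2017 to February 1, 2018, the deadline is extended by 388 days to September 24, 2018.
The period was tolled for 144 days by the defendant's absence from the jurisdiction (June 9, 2018 to October 31, 2018), pushing the deadline to February 15, 2019.
None of the other events listed affects the running of the period under the stated rules.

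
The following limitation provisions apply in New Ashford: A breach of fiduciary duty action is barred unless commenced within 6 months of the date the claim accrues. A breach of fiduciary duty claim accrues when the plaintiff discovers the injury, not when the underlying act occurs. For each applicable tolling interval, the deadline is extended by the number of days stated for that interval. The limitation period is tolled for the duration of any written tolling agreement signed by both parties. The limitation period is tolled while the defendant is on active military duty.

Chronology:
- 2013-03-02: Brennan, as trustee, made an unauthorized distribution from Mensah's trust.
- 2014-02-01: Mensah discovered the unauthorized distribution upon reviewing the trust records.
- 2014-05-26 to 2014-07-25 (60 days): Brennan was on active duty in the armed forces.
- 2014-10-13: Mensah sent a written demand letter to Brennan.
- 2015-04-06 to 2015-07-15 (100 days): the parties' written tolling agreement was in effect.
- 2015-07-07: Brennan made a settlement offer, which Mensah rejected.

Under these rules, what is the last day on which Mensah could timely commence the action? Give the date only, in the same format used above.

Accrual is tied to discovery, so the period began on 2014-02-01 rather than on 2013-03-02 when the act occurred.
The untolled deadline — 6 months after 2014-02-01 — is 2014-08-01.
The period was tolled for 60 days by the defendant's active military service (2014-05-26 to 2014-07-25), pushing the deadline to 2014-09-30.
The written tolling agreement starting 2015-04-06 came too late — the period had run on 2014-09-30 — and so does not extend the deadline.
The other events in the timeline have no effect on the limitation period under the stated rules.

2014-09-30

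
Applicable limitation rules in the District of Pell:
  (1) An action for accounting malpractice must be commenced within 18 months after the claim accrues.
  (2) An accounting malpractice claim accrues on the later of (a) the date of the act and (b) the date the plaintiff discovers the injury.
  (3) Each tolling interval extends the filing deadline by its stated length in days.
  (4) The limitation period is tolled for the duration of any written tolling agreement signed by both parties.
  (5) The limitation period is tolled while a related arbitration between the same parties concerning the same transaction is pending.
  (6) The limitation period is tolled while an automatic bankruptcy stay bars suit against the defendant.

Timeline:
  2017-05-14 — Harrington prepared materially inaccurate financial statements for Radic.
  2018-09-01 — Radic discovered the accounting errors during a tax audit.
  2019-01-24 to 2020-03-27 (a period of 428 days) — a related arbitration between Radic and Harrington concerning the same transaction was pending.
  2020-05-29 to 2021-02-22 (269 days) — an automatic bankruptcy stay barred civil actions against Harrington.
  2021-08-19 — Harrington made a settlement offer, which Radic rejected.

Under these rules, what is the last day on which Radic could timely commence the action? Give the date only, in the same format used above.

Because discovery on 2018-09-01 post-dates the 2017-05-14 act, accrual under the later-of rule falls on 2018-09-01.
The untolled deadline — 18 months after 2018-09-01 — is 2020-03-01.
The pending related arbitration from 2019-01-24 to 2020-03-27 tolled the period for 428 days, extending the deadline to 2021-05-03.
Because the automatic bankruptcy stay ran from 2020-05-29 to 2021-02-22, the deadline is extended by 269 days to 2022-01-27.
The other events in the timeline have no effect on the limitation period under the stated rules.

2022-01-27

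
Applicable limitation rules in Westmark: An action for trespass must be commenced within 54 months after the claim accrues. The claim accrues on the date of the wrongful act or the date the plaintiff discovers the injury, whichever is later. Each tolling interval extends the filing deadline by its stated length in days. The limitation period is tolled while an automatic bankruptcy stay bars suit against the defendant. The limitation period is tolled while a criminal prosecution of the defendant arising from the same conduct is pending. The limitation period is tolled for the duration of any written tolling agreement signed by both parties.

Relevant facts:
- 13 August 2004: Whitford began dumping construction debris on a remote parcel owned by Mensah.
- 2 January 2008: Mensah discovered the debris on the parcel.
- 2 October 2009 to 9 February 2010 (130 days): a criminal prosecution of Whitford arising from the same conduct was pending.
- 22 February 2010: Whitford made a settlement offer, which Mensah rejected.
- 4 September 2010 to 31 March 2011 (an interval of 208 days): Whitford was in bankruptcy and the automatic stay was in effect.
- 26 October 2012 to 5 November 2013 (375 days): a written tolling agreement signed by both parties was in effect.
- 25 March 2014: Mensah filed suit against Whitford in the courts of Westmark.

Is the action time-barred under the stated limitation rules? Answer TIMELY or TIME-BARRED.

Because discovery on 2 January 2008 post-dates the 13 August 2004 act, accrual under the later-of rule falls on 2 January 2008.
The untolled deadline — 54 months after 2 January 2008 — is 2 July 2012.
The pending criminal prosecution from 2 October 2009 to 9 February 2010 tolled the period for 130 days, extending the deadline to 9 November 2012.
The automatic bankruptcy stay from 4 September 2010 to 31 March 2011 tolled the period for 208 days, extending the deadline to 5 June 2013.
Because the written tolling agreement ran from 26 October 2012 to 5 November 2013, the deadline is extended by 375 days to 15 June 2014.
None of the other events listed affects the running of the period under the stated rules.
The 25 March 2014 filing precedes the 15 June 2014 deadline; the claim is timely.

TIMELY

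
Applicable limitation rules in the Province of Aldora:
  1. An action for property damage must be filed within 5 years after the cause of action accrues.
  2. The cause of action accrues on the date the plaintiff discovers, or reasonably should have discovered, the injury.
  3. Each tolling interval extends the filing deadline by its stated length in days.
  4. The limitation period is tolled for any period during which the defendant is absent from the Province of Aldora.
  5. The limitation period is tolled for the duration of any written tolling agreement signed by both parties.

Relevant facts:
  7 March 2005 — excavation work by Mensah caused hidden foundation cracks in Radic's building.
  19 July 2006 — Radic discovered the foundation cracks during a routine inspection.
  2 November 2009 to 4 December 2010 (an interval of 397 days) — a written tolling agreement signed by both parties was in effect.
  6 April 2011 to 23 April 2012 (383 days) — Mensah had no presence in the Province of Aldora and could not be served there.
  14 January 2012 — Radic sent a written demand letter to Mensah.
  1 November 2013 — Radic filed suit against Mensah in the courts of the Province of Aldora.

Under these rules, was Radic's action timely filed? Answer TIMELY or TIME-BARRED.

TIME-BARRED

Under the discovery rule, the claim accrued on 19 July 2006, when Radic discovered the injury — not on the 7 March 2005 date of the underlying act.
The untolled deadline — 5 years after 19 July 2006 — is 19 July 2011.
Because the written tolling agreement ran from 2 November 2009 to 4 December 2010, the deadline is extended by 397 days to 19 August 2012.
Because the defendant's absence from the jurisdiction ran from 6 April 2011 to 23 April 2012, the deadline is extended by 383 days to 6 September 2013.
Nothing else in the chronology tolls or restarts the period.
Radic filed on 1 November 2013, after the 6 September 2013 deadline, so the action is time-barred.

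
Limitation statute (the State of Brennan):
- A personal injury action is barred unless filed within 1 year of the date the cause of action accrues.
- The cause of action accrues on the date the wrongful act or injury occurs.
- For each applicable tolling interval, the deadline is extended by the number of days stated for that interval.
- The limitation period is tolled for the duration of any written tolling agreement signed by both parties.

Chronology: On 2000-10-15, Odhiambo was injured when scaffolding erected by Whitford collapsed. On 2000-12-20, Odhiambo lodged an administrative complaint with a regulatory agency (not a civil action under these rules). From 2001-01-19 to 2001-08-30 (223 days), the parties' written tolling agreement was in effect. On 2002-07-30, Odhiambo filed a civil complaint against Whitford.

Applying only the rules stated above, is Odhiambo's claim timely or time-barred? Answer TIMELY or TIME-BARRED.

The limitation period began to run on 2000-10-15.
Adding the 1 year base period to 2000-10-15 gives a deadline of 2001-10-15, before any tolling.
The written tolling agreement from 2001-01-19 to 2001-08-30 tolled the period for 223 days, extending the deadline to 2002-05-26.
Nothing else in the chronology tolls or restarts the period.
The 2002-07-30 filing falls after the 2002-05-26 deadline; the claim is time-barred.

TIME-BARRED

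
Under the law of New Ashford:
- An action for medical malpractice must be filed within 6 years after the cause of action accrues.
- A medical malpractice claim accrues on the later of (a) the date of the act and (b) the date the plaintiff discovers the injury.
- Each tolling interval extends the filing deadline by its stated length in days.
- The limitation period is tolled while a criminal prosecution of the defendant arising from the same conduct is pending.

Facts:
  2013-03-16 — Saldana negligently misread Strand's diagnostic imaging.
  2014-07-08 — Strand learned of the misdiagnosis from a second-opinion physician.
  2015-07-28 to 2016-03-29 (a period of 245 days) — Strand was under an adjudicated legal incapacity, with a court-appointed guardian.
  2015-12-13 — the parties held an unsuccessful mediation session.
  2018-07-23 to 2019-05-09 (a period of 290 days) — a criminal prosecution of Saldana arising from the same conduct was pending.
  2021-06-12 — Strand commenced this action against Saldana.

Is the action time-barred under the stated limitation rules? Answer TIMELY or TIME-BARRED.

TIME-BARRED

Taking the later of the act (2013-03-16) and discovery (2014-07-08), the claim accrued on 2014-07-08.
6 years from 2014-07-08 is 2020-07-08.
The pending criminal prosecution from 2018-07-23 to 2019-05-09 tolled the period for 290 days, extending the deadline to 2021-04-24.
No stated provision tolls the period for the plaintiff's incapacity, so the interval from 2015-07-28 to 2016-03-29 has no effect on the deadline.
None of the other events listed affects the running of the period under the stated rules.
Strand filed on 2021-06-12, after the 2021-04-24 deadline, so the action is time-barred.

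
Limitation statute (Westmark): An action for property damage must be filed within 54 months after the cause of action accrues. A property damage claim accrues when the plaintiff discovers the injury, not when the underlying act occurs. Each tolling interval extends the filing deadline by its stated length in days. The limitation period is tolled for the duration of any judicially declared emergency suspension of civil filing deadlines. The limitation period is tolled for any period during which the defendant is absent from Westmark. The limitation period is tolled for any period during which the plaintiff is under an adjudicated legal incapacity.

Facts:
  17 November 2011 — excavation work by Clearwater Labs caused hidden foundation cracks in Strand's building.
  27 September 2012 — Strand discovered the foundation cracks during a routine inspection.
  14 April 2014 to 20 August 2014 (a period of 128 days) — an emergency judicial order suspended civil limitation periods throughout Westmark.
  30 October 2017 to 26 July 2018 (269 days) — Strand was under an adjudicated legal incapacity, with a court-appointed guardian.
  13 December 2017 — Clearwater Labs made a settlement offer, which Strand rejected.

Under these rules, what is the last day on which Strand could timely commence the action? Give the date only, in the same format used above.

2 August 2017

The claim did not accrue until Strand discovered the injury on 27 September 2012; the 17 November 2011 act date does not start the clock under the stated rule.
54 months from 27 September 2012 is 27 March 2017.
The period was tolled for 128 days by the emergency suspension of filing deadlines (14 April 2014 to 20 August 2014), pushing the deadline to 2 August 2017.
The plaintiff's legal incapacity starting 30 October 2017 came too late — the period had run on 2 August 2017 — and so does not extend the deadline.
The other events in the timeline have no effect on the limitation period under the stated rules.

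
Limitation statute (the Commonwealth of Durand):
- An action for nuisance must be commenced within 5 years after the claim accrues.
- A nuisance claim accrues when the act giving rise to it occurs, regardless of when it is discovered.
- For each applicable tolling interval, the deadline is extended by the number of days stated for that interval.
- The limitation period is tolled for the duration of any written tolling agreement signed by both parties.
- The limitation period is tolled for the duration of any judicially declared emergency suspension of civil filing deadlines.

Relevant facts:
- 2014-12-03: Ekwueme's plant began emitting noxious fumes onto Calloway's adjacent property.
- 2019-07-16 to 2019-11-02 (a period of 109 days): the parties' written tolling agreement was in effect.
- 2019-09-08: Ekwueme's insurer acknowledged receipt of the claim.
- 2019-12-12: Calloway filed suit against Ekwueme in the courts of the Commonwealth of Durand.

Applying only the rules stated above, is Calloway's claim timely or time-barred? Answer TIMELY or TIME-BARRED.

The claim accrued on 2014-12-03, when the wrongful act occurred.
The untolled deadline — 5 years after 2014-12-03 — is 2019-12-03.
The period was tolled for 109 days by the written tolling agreement (2019-07-16 to 2019-11-02), pushing the deadline to 2020-03-21.
The other events in the timeline have no effect on the limitation period under the stated rules.
Calloway filed on 2019-12-12, before the 2020-03-21 deadline, so the action is timely.

TIMELY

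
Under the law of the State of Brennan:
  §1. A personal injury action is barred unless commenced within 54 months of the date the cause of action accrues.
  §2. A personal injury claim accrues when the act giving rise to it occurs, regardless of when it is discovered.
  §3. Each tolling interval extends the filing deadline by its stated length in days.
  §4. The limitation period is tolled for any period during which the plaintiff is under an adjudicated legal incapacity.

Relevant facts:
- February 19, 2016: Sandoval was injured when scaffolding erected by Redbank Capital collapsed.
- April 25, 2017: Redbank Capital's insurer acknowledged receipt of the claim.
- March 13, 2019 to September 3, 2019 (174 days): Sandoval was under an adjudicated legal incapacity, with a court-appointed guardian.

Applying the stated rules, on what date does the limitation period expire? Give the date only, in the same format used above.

The cause of action accrued on February 19, 2016, the date of the act.
Adding the 54 months base period to February 19, 2016 gives a deadline of August 19, 2020, before any tolling.
The plaintiff's legal incapacity from March 13, 2019 to September 3, 2019 tolled the period for 174 days, extending the deadline to February 9, 2021.
Nothing else in the chronology tolls or restarts the period.

February 9, 2021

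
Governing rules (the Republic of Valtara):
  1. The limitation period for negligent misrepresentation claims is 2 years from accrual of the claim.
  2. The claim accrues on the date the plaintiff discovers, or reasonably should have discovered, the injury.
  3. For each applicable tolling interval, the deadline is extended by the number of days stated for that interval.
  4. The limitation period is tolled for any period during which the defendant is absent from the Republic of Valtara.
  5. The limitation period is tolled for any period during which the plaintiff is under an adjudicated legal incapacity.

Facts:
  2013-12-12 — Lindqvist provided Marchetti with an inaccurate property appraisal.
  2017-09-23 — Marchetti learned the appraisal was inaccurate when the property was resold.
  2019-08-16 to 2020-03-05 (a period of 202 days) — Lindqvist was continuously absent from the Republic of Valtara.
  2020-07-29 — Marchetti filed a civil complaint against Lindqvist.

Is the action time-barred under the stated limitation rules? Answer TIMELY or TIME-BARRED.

TIME-BARRED

Accrual is tied to discovery, so the period began on 2017-09-23 rather than on 2013-12-12 when the act occurred.
The untolled deadline — 2 years after 2017-09-23 — is 2019-09-23.
Because the defendant's absence from the jurisdiction ran from 2019-08-16 to 2020-03-05, the deadline is extended by 202 days to 2020-04-12.
Filing on 2020-07-29 missed the 2020-04-12 deadline — the action is time-barred.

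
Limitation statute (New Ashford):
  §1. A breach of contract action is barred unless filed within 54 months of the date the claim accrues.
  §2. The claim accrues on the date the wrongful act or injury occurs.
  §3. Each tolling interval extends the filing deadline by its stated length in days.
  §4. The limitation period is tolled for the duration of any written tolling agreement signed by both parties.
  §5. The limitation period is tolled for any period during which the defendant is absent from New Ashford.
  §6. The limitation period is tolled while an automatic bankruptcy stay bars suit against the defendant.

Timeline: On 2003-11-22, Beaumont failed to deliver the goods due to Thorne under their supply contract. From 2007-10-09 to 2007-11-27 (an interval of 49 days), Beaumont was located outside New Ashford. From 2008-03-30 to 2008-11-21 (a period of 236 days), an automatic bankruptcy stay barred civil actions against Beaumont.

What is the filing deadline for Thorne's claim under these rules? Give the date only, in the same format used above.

2009-03-03

The claim accrued on 2003-11-22, the date of the act.
The untolled deadline — 54 months after 2003-11-22 — is 2008-05-22.
Because the defendant's absence from the jurisdiction ran from 2007-10-09 to 2007-11-27, the deadline is extended by 49 days to 2008-07-10.
Because the automatic bankruptcy stay ran from 2008-03-30 to 2008-11-21, the deadline is extended by 236 days to 2009-03-03.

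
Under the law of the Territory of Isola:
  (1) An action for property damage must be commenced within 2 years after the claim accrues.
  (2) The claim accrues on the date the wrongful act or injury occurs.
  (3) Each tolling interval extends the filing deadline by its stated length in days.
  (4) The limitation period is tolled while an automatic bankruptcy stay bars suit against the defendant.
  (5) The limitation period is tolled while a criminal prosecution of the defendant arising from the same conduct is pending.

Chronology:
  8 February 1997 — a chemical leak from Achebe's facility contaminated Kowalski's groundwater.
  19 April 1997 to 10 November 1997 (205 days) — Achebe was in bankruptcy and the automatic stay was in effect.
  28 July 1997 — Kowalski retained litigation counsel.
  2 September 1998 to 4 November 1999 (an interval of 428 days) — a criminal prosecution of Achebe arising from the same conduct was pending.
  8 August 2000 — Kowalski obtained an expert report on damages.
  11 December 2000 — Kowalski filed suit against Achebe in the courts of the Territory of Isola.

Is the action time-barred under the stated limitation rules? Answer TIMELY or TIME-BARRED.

The limitation period began to run on 8 February 1997.
The untolled deadline — 2 years after 8 February 1997 — is 8 February 1999.
The period was tolled for 205 days by the automatic bankruptcy stay (19 April 1997 to 10 November 1997), pushing the deadline to 1 September 1999.
The pending criminal prosecution from 2 September 1998 to 4 November 1999 tolled the period for 428 days, extending the deadline to 2 November 2000.
Nothing else in the chronology tolls or restarts the period.
Kowalski filed on 11 December 2000, after the 2 November 2000 deadline, so the action is time-barred.

TIME-BARRED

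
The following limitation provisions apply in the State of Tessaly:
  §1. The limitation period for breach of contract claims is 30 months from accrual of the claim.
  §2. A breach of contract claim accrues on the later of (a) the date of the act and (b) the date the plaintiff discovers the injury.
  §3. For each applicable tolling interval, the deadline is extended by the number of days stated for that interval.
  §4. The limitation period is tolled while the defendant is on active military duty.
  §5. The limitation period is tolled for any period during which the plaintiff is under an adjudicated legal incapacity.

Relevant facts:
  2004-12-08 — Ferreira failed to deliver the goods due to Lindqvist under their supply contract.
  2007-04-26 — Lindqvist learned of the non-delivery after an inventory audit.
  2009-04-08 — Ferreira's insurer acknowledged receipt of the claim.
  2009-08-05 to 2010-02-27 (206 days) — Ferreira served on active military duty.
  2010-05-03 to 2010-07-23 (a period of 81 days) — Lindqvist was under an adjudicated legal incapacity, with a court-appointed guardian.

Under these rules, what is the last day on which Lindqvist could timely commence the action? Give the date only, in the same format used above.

Taking the later of the act (2004-12-08) and discovery (2007-04-26), the claim accrued on 2007-04-26.
30 months from 2007-04-26 is 2009-10-26.
The defendant's active military service from 2009-08-05 to 2010-02-27 tolled the period for 206 days, extending the deadline to 2010-05-20.
The period was tolled for 81 days by the plaintiff's legal incapacity (2010-05-03 to 2010-07-23), pushing the deadline to 2010-08-09.
Nothing else in the chronology tolls or restarts the period.

2010-08-09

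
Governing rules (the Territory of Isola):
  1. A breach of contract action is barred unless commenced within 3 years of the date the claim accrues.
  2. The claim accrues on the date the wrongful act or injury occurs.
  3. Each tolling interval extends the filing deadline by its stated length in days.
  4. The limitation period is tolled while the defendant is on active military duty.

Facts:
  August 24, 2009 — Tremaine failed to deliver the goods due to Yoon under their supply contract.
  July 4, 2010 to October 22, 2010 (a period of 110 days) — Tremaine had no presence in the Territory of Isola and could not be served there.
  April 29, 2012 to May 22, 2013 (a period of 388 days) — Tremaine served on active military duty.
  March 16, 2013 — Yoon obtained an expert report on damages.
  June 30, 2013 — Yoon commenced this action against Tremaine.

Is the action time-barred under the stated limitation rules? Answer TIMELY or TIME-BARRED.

The claim accrued on August 24, 2009, when the wrongful act occurred.
Adding the 3 years base period to August 24, 2009 gives a deadline of August 24, 2012, before any tolling.
The defendant's active military service from April 29, 2012 to May 22, 2013 tolled the period for 388 days, extending the deadline to September 16, 2013.
The defendant's absence from the jurisdiction from July 4, 2010 to October 22, 2010 does not toll the period, because no stated rule makes the defendant's absence a tolling event.
None of the other events listed affects the running of the period under the stated rules.
Filing on June 30, 2013 beat the September 16, 2013 deadline — the action is timely.

TIMELY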